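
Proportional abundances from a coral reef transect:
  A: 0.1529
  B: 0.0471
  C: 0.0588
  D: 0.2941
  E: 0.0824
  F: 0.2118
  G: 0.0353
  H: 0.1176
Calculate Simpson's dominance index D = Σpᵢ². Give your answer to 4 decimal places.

D = 0.1529² + 0.0471² + 0.0588² + 0.2941² + 0.0824² + 0.2118² + 0.0353² + 0.1176² = 0.023378 + 0.002218 + 0.003457 + 0.086495 + 0.006790 + 0.044859 + 0.001246 + 0.013830 = 0.182274 (working shown to 6 dp, full precision carried).
To 4 decimal places, D = 0.1823.

0.1823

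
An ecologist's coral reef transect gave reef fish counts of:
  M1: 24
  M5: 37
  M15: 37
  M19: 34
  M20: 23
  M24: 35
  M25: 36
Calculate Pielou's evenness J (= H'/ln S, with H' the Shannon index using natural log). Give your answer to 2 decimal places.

0.99

Total N = 24+37+37+34+23+35+36 = 226, so the proportions are 0.1062, 0.1637, 0.1637, 0.1504, 0.1018, 0.1549, 0.1593 (working shown to 4 dp, full precision carried).
H' = −Σ pᵢ ln pᵢ = −((-0.2381) + (-0.2963) + (-0.2963) + (-0.2850) + (-0.2325) + (-0.2889) + (-0.2926)) = 1.9297.
With S = 7 species, ln S = 1.9459, so J = 1.9297/1.9459 = 0.9916, i.e. 0.99 to 2 decimal places.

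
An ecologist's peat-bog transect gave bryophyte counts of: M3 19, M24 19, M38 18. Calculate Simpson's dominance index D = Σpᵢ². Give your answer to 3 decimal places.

Total N = 19+19+18 = 56, so the proportions are 0.33929, 0.33929, 0.32143 (working shown to 5 dp, full precision carried).
D = 0.33929² + 0.33929² + 0.32143² = 0.11511 + 0.11511 + 0.10332 = 0.33355.
To 3 decimal places, D = 0.334.

0.334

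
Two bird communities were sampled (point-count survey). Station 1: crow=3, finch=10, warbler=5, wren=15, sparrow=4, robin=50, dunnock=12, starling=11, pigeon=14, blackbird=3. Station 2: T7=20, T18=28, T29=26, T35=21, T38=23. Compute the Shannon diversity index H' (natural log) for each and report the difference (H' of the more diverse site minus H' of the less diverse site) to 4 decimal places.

0.3092

Station 1: N=127, proportions 0.023622, 0.07874, 0.03937, 0.11811, 0.031496, 0.393701, 0.094488, 0.086614, 0.110236, 0.023622, giving H' = 1.910531 (working shown to 6 dp, full precision carried).
Station 2: N=118, proportions 0.169492, 0.237288, 0.220339, 0.177966, 0.194915, giving H' = 1.601378.
Difference = |1.910531 − 1.601378| = 0.309153, i.e. 0.3092 to 4 decimal places.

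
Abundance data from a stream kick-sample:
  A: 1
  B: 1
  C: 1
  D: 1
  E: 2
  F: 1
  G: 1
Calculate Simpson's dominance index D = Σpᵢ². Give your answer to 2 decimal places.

Total N = 1+1+1+1+2+1+1 = 8, so the proportions are 0.125, 0.125, 0.125, 0.125, 0.25, 0.125, 0.125 (working shown to 4 dp, full precision carried).
D = 0.125² + 0.125² + 0.125² + 0.125² + 0.25² + 0.125² + 0.125² = 0.0156 + 0.0156 + 0.0156 + 0.0156 + 0.0625 + 0.0156 + 0.0156 = 0.1562.
To 2 decimal places, D = 0.16.

0.16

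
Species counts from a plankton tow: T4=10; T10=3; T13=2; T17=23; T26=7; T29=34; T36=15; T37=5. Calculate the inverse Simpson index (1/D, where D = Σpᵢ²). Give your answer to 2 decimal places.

4.67

Total N = 10+3+2+23+7+34+15+5 = 99, so the proportions are 0.10101, 0.030303, 0.020202, 0.232323, 0.070707, 0.343434, 0.151515, 0.050505 (working shown to 6 dp, full precision carried).
D = 0.10101² + 0.030303² + 0.020202² + 0.232323² + 0.070707² + 0.343434² + 0.151515² + 0.050505² = 0.010203 + 0.000918 + 0.000408 + 0.053974 + 0.004999 + 0.117947 + 0.022957 + 0.002551 = 0.213958.
So 1/D = 4.6738, i.e. 4.67 to 2 decimal places.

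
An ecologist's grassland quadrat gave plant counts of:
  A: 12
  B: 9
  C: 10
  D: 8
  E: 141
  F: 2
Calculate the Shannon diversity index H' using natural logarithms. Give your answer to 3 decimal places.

Total N = 12+9+10+8+141+2 = 182, so the proportions are 0.06593, 0.04945, 0.05495, 0.04396, 0.77473, 0.01099 (working shown to 5 dp, full precision carried).
Each pᵢ ln pᵢ term: 0.06593×(-2.71910)=-0.17928, 0.04945×(-3.00678)=-0.14869, 0.05495×(-2.90142)=-0.15942, 0.04396×(-3.12457)=-0.13734, 0.77473×(-0.25525)=-0.19775, 0.01099×(-4.51086)=-0.04957.
Sum = -0.87205, so H' = 0.872.

0.872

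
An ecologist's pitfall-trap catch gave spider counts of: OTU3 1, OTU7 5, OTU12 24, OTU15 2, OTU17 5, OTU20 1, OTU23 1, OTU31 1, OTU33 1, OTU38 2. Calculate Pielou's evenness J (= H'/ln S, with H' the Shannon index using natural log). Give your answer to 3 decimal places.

Total N = 1+5+24+2+5+1+1+1+1+2 = 43, so the proportions are 0.02326, 0.11628, 0.55814, 0.04651, 0.11628, 0.02326, 0.02326, 0.02326, 0.02326, 0.04651 (working shown to 5 dp, full precision carried).
H' = −Σ pᵢ ln pᵢ = −((-0.08747) + (-0.25020) + (-0.32548) + (-0.14270) + (-0.25020) + (-0.08747) + (-0.08747) + (-0.08747) + (-0.08747) + (-0.14270)) = 1.54864.
With S = 10 species, ln S = 2.30259, so J = 1.54864/2.30259 = 0.67256, i.e. 0.673 to 3 decimal places.

0.673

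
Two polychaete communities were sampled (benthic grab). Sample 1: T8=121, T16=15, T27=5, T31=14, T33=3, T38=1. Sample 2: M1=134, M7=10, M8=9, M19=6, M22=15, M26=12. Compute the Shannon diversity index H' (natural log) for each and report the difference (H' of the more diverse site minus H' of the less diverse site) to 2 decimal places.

Sample 1: N=159, proportions 0.761, 0.0943, 0.0314, 0.0881, 0.0189, 0.0063, giving H' = 0.8601 (working shown to 4 dp, full precision carried).
Sample 2: N=186, proportions 0.7204, 0.0538, 0.0484, 0.0323, 0.0806, 0.0645, giving H' = 1.0306.
Difference = |0.8601 − 1.0306| = 0.1705, i.e. 0.17 to 2 decimal places.

0.17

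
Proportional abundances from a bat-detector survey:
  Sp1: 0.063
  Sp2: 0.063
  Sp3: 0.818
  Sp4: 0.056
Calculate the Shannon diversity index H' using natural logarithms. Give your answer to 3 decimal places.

Each pᵢ ln pᵢ term (working shown to 5 dp, full precision carried): 0.063×(-2.76462)=-0.17417, 0.063×(-2.76462)=-0.17417, 0.818×(-0.20089)=-0.16433, 0.056×(-2.88240)=-0.16141.
Sum = -0.67409, so H' = 0.674.

0.674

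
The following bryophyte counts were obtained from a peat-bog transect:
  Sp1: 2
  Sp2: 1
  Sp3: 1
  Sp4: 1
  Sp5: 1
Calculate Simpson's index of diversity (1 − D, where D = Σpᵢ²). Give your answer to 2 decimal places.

0.78

Total N = 2+1+1+1+1 = 6, so the proportions are 0.3333, 0.1667, 0.1667, 0.1667, 0.1667 (working shown to 4 dp, full precision carried).
D = 0.3333² + 0.1667² + 0.1667² + 0.1667² + 0.1667² = 0.1111 + 0.0278 + 0.0278 + 0.0278 + 0.0278 = 0.2222.
So 1 − D = 0.7778, i.e. 0.78 to 2 decimal places.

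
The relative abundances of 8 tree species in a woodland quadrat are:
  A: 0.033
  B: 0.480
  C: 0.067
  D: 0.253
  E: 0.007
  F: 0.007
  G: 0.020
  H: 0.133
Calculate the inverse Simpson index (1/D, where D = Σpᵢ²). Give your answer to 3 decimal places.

D = 0.033² + 0.48² + 0.067² + 0.253² + 0.007² + 0.007² + 0.02² + 0.133² = 0.001089 + 0.230400 + 0.004489 + 0.064009 + 0.000049 + 0.000049 + 0.000400 + 0.017689 = 0.318174 (working shown to 6 dp, full precision carried).
So 1/D = 3.14293, i.e. 3.143 to 3 decimal places.

3.143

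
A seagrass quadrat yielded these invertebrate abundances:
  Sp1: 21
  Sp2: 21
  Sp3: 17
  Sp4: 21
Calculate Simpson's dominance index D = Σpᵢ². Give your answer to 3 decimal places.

Total N = 21+21+17+21 = 80, so the proportions are 0.2625, 0.2625, 0.2125, 0.2625 (working shown to 5 dp, full precision carried).
D = 0.2625² + 0.2625² + 0.2125² + 0.2625² = 0.06891 + 0.06891 + 0.04516 + 0.06891 = 0.25188.
To 3 decimal places, D = 0.252.

0.252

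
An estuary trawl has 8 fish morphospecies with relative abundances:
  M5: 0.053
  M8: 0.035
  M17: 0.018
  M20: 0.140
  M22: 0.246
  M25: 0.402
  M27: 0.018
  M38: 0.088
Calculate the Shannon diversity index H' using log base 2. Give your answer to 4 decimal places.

2.3345

Each pᵢ log₂ pᵢ term (working shown to 6 dp, full precision carried): 0.053×(-4.237864)=-0.224607, 0.035×(-4.836501)=-0.169278, 0.018×(-5.795859)=-0.104325, 0.14×(-2.836501)=-0.397110, 0.246×(-2.023270)=-0.497724, 0.402×(-1.314733)=-0.528523, 0.018×(-5.795859)=-0.104325, 0.088×(-3.506353)=-0.308559.
Sum = -2.334451, so H' = 2.3345.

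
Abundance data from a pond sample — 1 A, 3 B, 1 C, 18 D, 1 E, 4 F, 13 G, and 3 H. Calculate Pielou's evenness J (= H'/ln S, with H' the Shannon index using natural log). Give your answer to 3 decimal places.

Total N = 1+3+1+18+1+4+13+3 = 44, so the proportions are 0.02273, 0.06818, 0.02273, 0.40909, 0.02273, 0.09091, 0.29545, 0.06818 (working shown to 5 dp, full precision carried).
H' = −Σ pᵢ ln pᵢ = −((-0.08600) + (-0.18311) + (-0.08600) + (-0.36565) + (-0.08600) + (-0.21799) + (-0.36023) + (-0.18311)) = 1.56810.
With S = 8 species, ln S = 2.07944, so J = 1.56810/2.07944 = 0.75410, i.e. 0.754 to 3 decimal places.

0.754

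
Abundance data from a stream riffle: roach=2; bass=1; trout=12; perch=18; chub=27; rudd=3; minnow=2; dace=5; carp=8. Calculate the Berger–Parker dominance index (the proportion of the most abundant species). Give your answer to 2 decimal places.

Total N = 2+1+12+18+27+3+2+5+8 = 78, so the proportions are 0.0256, 0.0128, 0.1538, 0.2308, 0.3462, 0.0385, 0.0256, 0.0641, 0.1026 (working shown to 4 dp, full precision carried).
The largest proportion is 0.3462, i.e. d = 0.35 to 2 decimal places.

0.35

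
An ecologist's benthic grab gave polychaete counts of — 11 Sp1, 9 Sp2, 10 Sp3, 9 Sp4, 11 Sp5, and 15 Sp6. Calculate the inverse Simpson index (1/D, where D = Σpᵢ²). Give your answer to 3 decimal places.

5.796

Total N = 11+9+10+9+11+15 = 65, so the proportions are 0.1692308, 0.1384615, 0.1538462, 0.1384615, 0.1692308, 0.2307692 (working shown to 7 dp, full precision carried).
D = 0.1692308² + 0.1384615² + 0.1538462² + 0.1384615² + 0.1692308² + 0.2307692² = 0.0286391 + 0.0191716 + 0.0236686 + 0.0191716 + 0.0286391 + 0.0532544 = 0.1725444.
So 1/D = 5.79561, i.e. 5.796 to 3 decimal places.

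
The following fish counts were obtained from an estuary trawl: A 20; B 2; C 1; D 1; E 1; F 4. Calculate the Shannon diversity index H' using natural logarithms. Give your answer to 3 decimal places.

Total N = 20+2+1+1+1+4 = 29, so the proportions are 0.68966, 0.06897, 0.03448, 0.03448, 0.03448, 0.13793 (working shown to 5 dp, full precision carried).
Each pᵢ ln pᵢ term: 0.68966×(-0.37156)=-0.25625, 0.06897×(-2.67415)=-0.18442, 0.03448×(-3.36730)=-0.11611, 0.03448×(-3.36730)=-0.11611, 0.03448×(-3.36730)=-0.11611, 0.13793×(-1.98100)=-0.27324.
Sum = -1.06226, so H' = 1.062.

1.062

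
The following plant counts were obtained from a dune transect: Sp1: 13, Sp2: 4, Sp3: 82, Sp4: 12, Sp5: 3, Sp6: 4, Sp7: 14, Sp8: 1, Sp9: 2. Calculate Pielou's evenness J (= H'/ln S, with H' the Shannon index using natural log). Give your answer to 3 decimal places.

0.624

Total N = 13+4+82+12+3+4+14+1+2 = 135, so the proportions are 0.0963, 0.02963, 0.60741, 0.08889, 0.02222, 0.02963, 0.1037, 0.00741, 0.01481 (working shown to 5 dp, full precision carried).
H' = −Σ pᵢ ln pᵢ = −((-0.22536) + (-0.10427) + (-0.30283) + (-0.21514) + (-0.08459) + (-0.10427) + (-0.23502) + (-0.03634) + (-0.06240)) = 1.37021.
With S = 9 species, ln S = 2.19722, so J = 1.37021/2.19722 = 0.62361, i.e. 0.624 to 3 decimal places.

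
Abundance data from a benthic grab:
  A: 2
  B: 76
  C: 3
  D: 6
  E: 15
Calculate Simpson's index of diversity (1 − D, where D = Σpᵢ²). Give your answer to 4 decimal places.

Total N = 2+76+3+6+15 = 102, so the proportions are 0.019608, 0.745098, 0.029412, 0.058824, 0.147059 (working shown to 6 dp, full precision carried).
D = 0.019608² + 0.745098² + 0.029412² + 0.058824² + 0.147059² = 0.000384 + 0.555171 + 0.000865 + 0.003460 + 0.021626 = 0.581507.
So 1 − D = 0.418493, i.e. 0.4185 to 4 decimal places.

0.4185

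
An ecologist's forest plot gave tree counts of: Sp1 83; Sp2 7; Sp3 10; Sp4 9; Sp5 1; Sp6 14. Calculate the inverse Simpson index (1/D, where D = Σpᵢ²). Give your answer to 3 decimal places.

Total N = 83+7+10+9+1+14 = 124, so the proportions are 0.669355, 0.056452, 0.080645, 0.072581, 0.008065, 0.112903 (working shown to 6 dp, full precision carried).
D = 0.669355² + 0.056452² + 0.080645² + 0.072581² + 0.008065² + 0.112903² = 0.448036 + 0.003187 + 0.006504 + 0.005268 + 0.000065 + 0.012747 = 0.475806.
So 1/D = 2.10169, i.e. 2.102 to 3 decimal places.

2.102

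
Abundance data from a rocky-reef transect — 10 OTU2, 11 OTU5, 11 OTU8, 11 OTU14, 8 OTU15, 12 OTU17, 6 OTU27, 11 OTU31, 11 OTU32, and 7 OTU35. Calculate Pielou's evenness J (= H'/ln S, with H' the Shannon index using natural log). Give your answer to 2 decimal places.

Total N = 10+11+11+11+8+12+6+11+11+7 = 98, so the proportions are 0.102, 0.1122, 0.1122, 0.1122, 0.0816, 0.1224, 0.0612, 0.1122, 0.1122, 0.0714 (working shown to 4 dp, full precision carried).
H' = −Σ pᵢ ln pᵢ = −((-0.2329) + (-0.2455) + (-0.2455) + (-0.2455) + (-0.2045) + (-0.2572) + (-0.1710) + (-0.2455) + (-0.2455) + (-0.1885)) = 2.2815.
With S = 10 species, ln S = 2.3026, so J = 2.2815/2.3026 = 0.9909, i.e. 0.99 to 2 decimal places.

0.99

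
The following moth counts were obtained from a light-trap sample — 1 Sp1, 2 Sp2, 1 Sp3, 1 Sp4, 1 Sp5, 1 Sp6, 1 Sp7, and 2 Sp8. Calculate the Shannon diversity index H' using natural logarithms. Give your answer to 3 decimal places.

2.025

Total N = 1+2+1+1+1+1+1+2 = 10, so the proportions are 0.1, 0.2, 0.1, 0.1, 0.1, 0.1, 0.1, 0.2 (working shown to 5 dp, full precision carried).
Each pᵢ ln pᵢ term: 0.1×(-2.30259)=-0.23026, 0.2×(-1.60944)=-0.32189, 0.1×(-2.30259)=-0.23026, 0.1×(-2.30259)=-0.23026, 0.1×(-2.30259)=-0.23026, 0.1×(-2.30259)=-0.23026, 0.1×(-2.30259)=-0.23026, 0.2×(-1.60944)=-0.32189.
Sum = -2.02533, so H' = 2.025.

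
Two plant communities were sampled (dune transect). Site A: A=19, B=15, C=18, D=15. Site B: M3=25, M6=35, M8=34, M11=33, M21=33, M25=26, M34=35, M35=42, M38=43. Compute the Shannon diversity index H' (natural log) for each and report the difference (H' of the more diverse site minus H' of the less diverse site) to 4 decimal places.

Site A: N=67, proportions 0.283582, 0.223881, 0.268657, 0.223881, giving H' = 1.380625 (working shown to 6 dp, full precision carried).
Site B: N=306, proportions 0.081699, 0.114379, 0.111111, 0.107843, 0.107843, 0.084967, 0.114379, 0.137255, 0.140523, giving H' = 2.182944.
Difference = |1.380625 − 2.182944| = 0.802319, i.e. 0.8023 to 4 decimal places.

0.8023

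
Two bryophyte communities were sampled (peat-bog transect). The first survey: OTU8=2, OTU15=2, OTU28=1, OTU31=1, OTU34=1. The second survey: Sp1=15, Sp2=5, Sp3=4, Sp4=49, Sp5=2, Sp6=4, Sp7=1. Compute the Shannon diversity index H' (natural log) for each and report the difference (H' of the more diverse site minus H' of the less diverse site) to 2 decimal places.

0.32

The first survey: N=7, proportions 0.2857, 0.2857, 0.1429, 0.1429, 0.1429, giving H' = 1.5498 (working shown to 4 dp, full precision carried).
The second survey: N=80, proportions 0.1875, 0.0625, 0.05, 0.6125, 0.025, 0.05, 0.0125, giving H' = 1.2340.
Difference = |1.5498 − 1.2340| = 0.3158, i.e. 0.32 to 2 decimal places.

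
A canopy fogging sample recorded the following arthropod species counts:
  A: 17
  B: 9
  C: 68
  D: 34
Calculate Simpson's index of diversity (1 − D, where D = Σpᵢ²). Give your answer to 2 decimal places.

0.62

Total N = 17+9+68+34 = 128, so the proportions are 0.1328, 0.0703, 0.5312, 0.2656 (working shown to 4 dp, full precision carried).
D = 0.1328² + 0.0703² + 0.5312² + 0.2656² = 0.0176 + 0.0049 + 0.2822 + 0.0706 = 0.3754.
So 1 − D = 0.6246, i.e. 0.62 to 2 decimal places.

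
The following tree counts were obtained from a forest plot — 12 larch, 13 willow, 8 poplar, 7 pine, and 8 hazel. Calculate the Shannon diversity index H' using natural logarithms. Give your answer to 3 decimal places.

Total N = 12+13+8+7+8 = 48, so the proportions are 0.25, 0.27083, 0.16667, 0.14583, 0.16667 (working shown to 5 dp, full precision carried).
Each pᵢ ln pᵢ term: 0.25×(-1.38629)=-0.34657, 0.27083×(-1.30625)=-0.35378, 0.16667×(-1.79176)=-0.29863, 0.14583×(-1.92529)=-0.28077, 0.16667×(-1.79176)=-0.29863.
Sum = -1.57837, so H' = 1.578.

1.578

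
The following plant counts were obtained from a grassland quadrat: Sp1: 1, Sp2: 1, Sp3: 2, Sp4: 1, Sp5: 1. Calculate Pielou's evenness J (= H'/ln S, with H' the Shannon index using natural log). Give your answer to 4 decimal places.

0.9697

Total N = 1+1+2+1+1 = 6, so the proportions are 0.166667, 0.166667, 0.333333, 0.166667, 0.166667 (working shown to 6 dp, full precision carried).
H' = −Σ pᵢ ln pᵢ = −((-0.298627) + (-0.298627) + (-0.366204) + (-0.298627) + (-0.298627)) = 1.560710.
With S = 5 species, ln S = 1.609438, so J = 1.560710/1.609438 = 0.969724, i.e. 0.9697 to 4 decimal places.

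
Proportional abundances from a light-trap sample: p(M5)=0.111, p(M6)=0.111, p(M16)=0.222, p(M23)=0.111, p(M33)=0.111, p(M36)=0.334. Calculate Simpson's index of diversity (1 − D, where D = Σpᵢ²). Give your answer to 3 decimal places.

D = 0.111² + 0.111² + 0.222² + 0.111² + 0.111² + 0.334² = 0.01232 + 0.01232 + 0.04928 + 0.01232 + 0.01232 + 0.11156 = 0.21012 (working shown to 5 dp, full precision carried).
So 1 − D = 0.78988, i.e. 0.790 to 3 decimal places.

0.790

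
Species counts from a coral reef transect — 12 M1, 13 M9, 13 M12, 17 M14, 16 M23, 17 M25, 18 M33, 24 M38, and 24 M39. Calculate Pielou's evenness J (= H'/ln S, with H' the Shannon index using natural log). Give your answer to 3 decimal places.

Total N = 12+13+13+17+16+17+18+24+24 = 154, so the proportions are 0.07792, 0.08442, 0.08442, 0.11039, 0.1039, 0.11039, 0.11688, 0.15584, 0.15584 (working shown to 5 dp, full precision carried).
H' = −Σ pᵢ ln pᵢ = −((-0.19886) + (-0.20868) + (-0.20868) + (-0.24327) + (-0.23526) + (-0.24327) + (-0.25090) + (-0.28970) + (-0.28970)) = 2.16831.
With S = 9 species, ln S = 2.19722, so J = 2.16831/2.19722 = 0.98684, i.e. 0.987 to 3 decimal places.

0.987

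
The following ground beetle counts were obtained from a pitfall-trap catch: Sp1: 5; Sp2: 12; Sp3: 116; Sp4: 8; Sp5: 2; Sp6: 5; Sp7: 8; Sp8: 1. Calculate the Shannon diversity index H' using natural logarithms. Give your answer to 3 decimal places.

Total N = 5+12+116+8+2+5+8+1 = 157, so the proportions are 0.03185, 0.07643, 0.73885, 0.05096, 0.01274, 0.03185, 0.05096, 0.00637 (working shown to 5 dp, full precision carried).
Each pᵢ ln pᵢ term: 0.03185×(-3.44681)=-0.10977, 0.07643×(-2.57134)=-0.19654, 0.73885×(-0.30266)=-0.22362, 0.05096×(-2.97680)=-0.15168, 0.01274×(-4.36310)=-0.05558, 0.03185×(-3.44681)=-0.10977, 0.05096×(-2.97680)=-0.15168, 0.00637×(-5.05625)=-0.03221.
Sum = -1.03085, so H' = 1.031.

1.031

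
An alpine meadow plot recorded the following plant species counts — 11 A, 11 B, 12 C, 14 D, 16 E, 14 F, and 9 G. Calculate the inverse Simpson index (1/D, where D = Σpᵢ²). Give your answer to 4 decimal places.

Total N = 11+11+12+14+16+14+9 = 87, so the proportions are 0.12643678, 0.12643678, 0.13793103, 0.16091954, 0.18390805, 0.16091954, 0.10344828 (working shown to 8 dp, full precision carried).
D = 0.12643678² + 0.12643678² + 0.13793103² + 0.16091954² + 0.18390805² + 0.16091954² + 0.10344828² = 0.01598626 + 0.01598626 + 0.01902497 + 0.02589510 + 0.03382217 + 0.02589510 + 0.01070155 = 0.14731140.
So 1/D = 6.788341, i.e. 6.7883 to 4 decimal places.

6.7883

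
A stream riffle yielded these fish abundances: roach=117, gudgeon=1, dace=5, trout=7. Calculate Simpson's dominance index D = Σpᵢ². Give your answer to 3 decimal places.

0.814

Total N = 117+1+5+7 = 130, so the proportions are 0.9, 0.00769, 0.03846, 0.05385 (working shown to 5 dp, full precision carried).
D = 0.9² + 0.00769² + 0.03846² + 0.05385² = 0.81000 + 0.00006 + 0.00148 + 0.00290 = 0.81444.
To 3 decimal places, D = 0.814.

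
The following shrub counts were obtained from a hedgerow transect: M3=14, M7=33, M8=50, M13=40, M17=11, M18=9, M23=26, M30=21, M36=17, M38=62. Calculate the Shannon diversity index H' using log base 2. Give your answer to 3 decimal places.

3.076

Total N = 14+33+50+40+11+9+26+21+17+62 = 283, so the proportions are 0.04947, 0.11661, 0.17668, 0.14134, 0.03887, 0.0318, 0.09187, 0.0742, 0.06007, 0.21908 (working shown to 5 dp, full precision carried).
Each pᵢ log₂ pᵢ term: 0.04947×(-4.33730)=-0.21457, 0.11661×(-3.10026)=-0.36151, 0.17668×(-2.50080)=-0.44184, 0.14134×(-2.82273)=-0.39897, 0.03887×(-4.68523)=-0.18211, 0.0318×(-4.97473)=-0.15821, 0.09187×(-3.44422)=-0.31643, 0.0742×(-3.75234)=-0.27844, 0.06007×(-4.05720)=-0.24372, 0.21908×(-2.19046)=-0.47989.
Sum = -3.07569, so H' = 3.076.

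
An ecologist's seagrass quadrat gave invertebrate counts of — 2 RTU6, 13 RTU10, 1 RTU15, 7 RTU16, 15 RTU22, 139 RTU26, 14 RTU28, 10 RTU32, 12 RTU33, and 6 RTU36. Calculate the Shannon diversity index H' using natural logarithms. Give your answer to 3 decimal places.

1.392

Total N = 2+13+1+7+15+139+14+10+12+6 = 219, so the proportions are 0.00913, 0.05936, 0.00457, 0.03196, 0.06849, 0.6347, 0.06393, 0.04566, 0.05479, 0.0274 (working shown to 5 dp, full precision carried).
Each pᵢ ln pᵢ term: 0.00913×(-4.69592)=-0.04289, 0.05936×(-2.82412)=-0.16764, 0.00457×(-5.38907)=-0.02461, 0.03196×(-3.44316)=-0.11006, 0.06849×(-2.68102)=-0.18363, 0.6347×(-0.45460)=-0.28853, 0.06393×(-2.75001)=-0.17580, 0.04566×(-3.08649)=-0.14094, 0.05479×(-2.90417)=-0.15913, 0.0274×(-3.59731)=-0.09856.
Sum = -1.39178, so H' = 1.392.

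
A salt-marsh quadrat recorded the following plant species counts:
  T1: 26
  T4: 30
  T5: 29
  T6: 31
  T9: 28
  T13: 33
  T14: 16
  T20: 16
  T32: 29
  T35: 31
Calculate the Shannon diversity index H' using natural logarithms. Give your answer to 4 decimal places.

Total N = 26+30+29+31+28+33+16+16+29+31 = 269, so the proportions are 0.096654, 0.111524, 0.107807, 0.115242, 0.104089, 0.122677, 0.05948, 0.05948, 0.107807, 0.115242 (working shown to 6 dp, full precision carried).
Each pᵢ ln pᵢ term: 0.096654×(-2.336615)=-0.225844, 0.111524×(-2.193514)=-0.244630, 0.107807×(-2.227416)=-0.240130, 0.115242×(-2.160724)=-0.249005, 0.104089×(-2.262507)=-0.235503, 0.122677×(-2.098204)=-0.257400, 0.05948×(-2.822123)=-0.167859, 0.05948×(-2.822123)=-0.167859, 0.107807×(-2.227416)=-0.240130, 0.115242×(-2.160724)=-0.249005.
Sum = -2.277365, so H' = 2.2774.

2.2774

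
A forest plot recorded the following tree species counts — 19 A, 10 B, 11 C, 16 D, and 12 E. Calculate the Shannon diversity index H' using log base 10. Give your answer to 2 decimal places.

Total N = 19+10+11+16+12 = 68, so the proportions are 0.2794, 0.1471, 0.1618, 0.2353, 0.1765 (working shown to 4 dp, full precision carried).
Each pᵢ log₁₀ pᵢ term: 0.2794×(-0.5538)=-0.1547, 0.1471×(-0.8325)=-0.1224, 0.1618×(-0.7911)=-0.1280, 0.2353×(-0.6284)=-0.1479, 0.1765×(-0.7533)=-0.1329.
Sum = -0.6859, so H' = 0.69.

0.69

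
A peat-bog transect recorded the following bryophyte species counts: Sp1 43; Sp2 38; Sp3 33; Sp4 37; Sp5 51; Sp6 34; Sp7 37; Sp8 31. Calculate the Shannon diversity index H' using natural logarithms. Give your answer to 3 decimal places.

Total N = 43+38+33+37+51+34+37+31 = 304, so the proportions are 0.14145, 0.125, 0.10855, 0.12171, 0.16776, 0.11184, 0.12171, 0.10197 (working shown to 5 dp, full precision carried).
Each pᵢ ln pᵢ term: 0.14145×(-1.95583)=-0.27665, 0.125×(-2.07944)=-0.25993, 0.10855×(-2.22052)=-0.24104, 0.12171×(-2.10611)=-0.25634, 0.16776×(-1.78520)=-0.29949, 0.11184×(-2.19067)=-0.24501, 0.12171×(-2.10611)=-0.25634, 0.10197×(-2.28304)=-0.23281.
Sum = -2.06760, so H' = 2.068.

2.068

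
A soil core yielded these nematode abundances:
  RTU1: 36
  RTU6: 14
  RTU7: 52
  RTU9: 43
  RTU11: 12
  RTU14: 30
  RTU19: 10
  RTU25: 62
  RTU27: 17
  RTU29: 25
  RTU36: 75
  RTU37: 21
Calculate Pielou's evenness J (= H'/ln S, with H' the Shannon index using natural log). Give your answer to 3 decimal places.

0.928

Total N = 36+14+52+43+12+30+10+62+17+25+75+21 = 397, so the proportions are 0.09068, 0.03526, 0.13098, 0.10831, 0.03023, 0.07557, 0.02519, 0.15617, 0.04282, 0.06297, 0.18892, 0.0529 (working shown to 5 dp, full precision carried).
H' = −Σ pᵢ ln pᵢ = −((-0.21767) + (-0.11796) + (-0.26625) + (-0.24075) + (-0.10576) + (-0.19517) + (-0.09273) + (-0.28998) + (-0.13492) + (-0.17412) + (-0.31482) + (-0.15549)) = 2.30561.
With S = 12 species, ln S = 2.48491, so J = 2.30561/2.48491 = 0.92785, i.e. 0.928 to 3 decimal places.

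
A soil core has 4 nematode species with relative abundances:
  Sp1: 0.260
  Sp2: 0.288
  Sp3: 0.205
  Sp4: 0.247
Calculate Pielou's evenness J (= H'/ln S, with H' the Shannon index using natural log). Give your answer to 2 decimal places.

H' = −Σ pᵢ ln pᵢ = −((-0.3502) + (-0.3585) + (-0.3249) + (-0.3454)) = 1.3790 (working shown to 4 dp, full precision carried).
With S = 4 species, ln S = 1.3863, so J = 1.3790/1.3863 = 0.9947, i.e. 0.99 to 2 decimal places.

0.99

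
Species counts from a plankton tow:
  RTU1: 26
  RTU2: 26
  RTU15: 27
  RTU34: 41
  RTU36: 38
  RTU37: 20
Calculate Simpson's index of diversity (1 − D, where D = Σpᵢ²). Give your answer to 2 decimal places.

0.82

Total N = 26+26+27+41+38+20 = 178, so the proportions are 0.1461, 0.1461, 0.1517, 0.2303, 0.2135, 0.1124 (working shown to 4 dp, full precision carried).
D = 0.1461² + 0.1461² + 0.1517² + 0.2303² + 0.2135² + 0.1124² = 0.0213 + 0.0213 + 0.0230 + 0.0531 + 0.0456 + 0.0126 = 0.1769.
So 1 − D = 0.8231, i.e. 0.82 to 2 decimal places.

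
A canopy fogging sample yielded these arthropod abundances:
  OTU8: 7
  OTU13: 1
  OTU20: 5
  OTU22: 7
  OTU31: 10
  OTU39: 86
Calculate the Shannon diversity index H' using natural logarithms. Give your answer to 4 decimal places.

Total N = 7+1+5+7+10+86 = 116, so the proportions are 0.060345, 0.008621, 0.043103, 0.060345, 0.086207, 0.741379 (working shown to 6 dp, full precision carried).
Each pᵢ ln pᵢ term: 0.060345×(-2.807680)=-0.169429, 0.008621×(-4.753590)=-0.040979, 0.043103×(-3.144152)=-0.135524, 0.060345×(-2.807680)=-0.169429, 0.086207×(-2.451005)=-0.211294, 0.741379×(-0.299243)=-0.221852.
Sum = -0.948507, so H' = 0.9485.

0.9485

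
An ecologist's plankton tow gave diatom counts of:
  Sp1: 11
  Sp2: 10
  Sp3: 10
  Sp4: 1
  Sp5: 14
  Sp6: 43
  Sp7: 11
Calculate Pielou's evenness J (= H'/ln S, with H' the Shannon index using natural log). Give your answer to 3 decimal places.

Total N = 11+10+10+1+14+43+11 = 100, so the proportions are 0.11, 0.1, 0.1, 0.01, 0.14, 0.43, 0.11 (working shown to 5 dp, full precision carried).
H' = −Σ pᵢ ln pᵢ = −((-0.24280) + (-0.23026) + (-0.23026) + (-0.04605) + (-0.27526) + (-0.36291) + (-0.24280)) = 1.63033.
With S = 7 species, ln S = 1.94591, so J = 1.63033/1.94591 = 0.83782, i.e. 0.838 to 3 decimal places.

0.838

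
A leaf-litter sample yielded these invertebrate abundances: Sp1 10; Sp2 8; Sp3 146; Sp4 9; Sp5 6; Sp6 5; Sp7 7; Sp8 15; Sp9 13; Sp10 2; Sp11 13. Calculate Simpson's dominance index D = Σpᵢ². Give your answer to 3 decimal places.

0.406

Total N = 10+8+146+9+6+5+7+15+13+2+13 = 234, so the proportions are 0.04274, 0.03419, 0.62393, 0.03846, 0.02564, 0.02137, 0.02991, 0.0641, 0.05556, 0.00855, 0.05556 (working shown to 5 dp, full precision carried).
D = 0.04274² + 0.03419² + 0.62393² + 0.03846² + 0.02564² + 0.02137² + 0.02991² + 0.0641² + 0.05556² + 0.00855² + 0.05556² = 0.00183 + 0.00117 + 0.38929 + 0.00148 + 0.00066 + 0.00046 + 0.00089 + 0.00411 + 0.00309 + 0.00007 + 0.00309 = 0.40613.
To 3 decimal places, D = 0.406.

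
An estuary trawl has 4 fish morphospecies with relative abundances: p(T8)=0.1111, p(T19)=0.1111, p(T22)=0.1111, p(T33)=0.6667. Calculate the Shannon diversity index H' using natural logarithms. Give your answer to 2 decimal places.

Each pᵢ ln pᵢ term (working shown to 4 dp, full precision carried): 0.1111×(-2.1973)=-0.2441, 0.1111×(-2.1973)=-0.2441, 0.1111×(-2.1973)=-0.2441, 0.6667×(-0.4054)=-0.2703.
Sum = -1.0027, so H' = 1.00.

1.00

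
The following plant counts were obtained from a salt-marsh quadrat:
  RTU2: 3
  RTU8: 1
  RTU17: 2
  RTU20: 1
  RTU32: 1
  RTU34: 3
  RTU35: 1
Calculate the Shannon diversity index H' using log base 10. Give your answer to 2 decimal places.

0.79

Total N = 3+1+2+1+1+3+1 = 12, so the proportions are 0.25, 0.0833, 0.1667, 0.0833, 0.0833, 0.25, 0.0833 (working shown to 4 dp, full precision carried).
Each pᵢ log₁₀ pᵢ term: 0.25×(-0.6021)=-0.1505, 0.0833×(-1.0792)=-0.0899, 0.1667×(-0.7782)=-0.1297, 0.0833×(-1.0792)=-0.0899, 0.0833×(-1.0792)=-0.0899, 0.25×(-0.6021)=-0.1505, 0.0833×(-1.0792)=-0.0899.
Sum = -0.7904, so H' = 0.79.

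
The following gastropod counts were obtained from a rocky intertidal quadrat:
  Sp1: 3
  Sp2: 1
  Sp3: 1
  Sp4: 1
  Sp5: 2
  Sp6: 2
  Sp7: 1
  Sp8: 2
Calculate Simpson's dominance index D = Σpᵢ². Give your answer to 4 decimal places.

Total N = 3+1+1+1+2+2+1+2 = 13, so the proportions are 0.230769, 0.076923, 0.076923, 0.076923, 0.153846, 0.153846, 0.076923, 0.153846 (working shown to 6 dp, full precision carried).
D = 0.230769² + 0.076923² + 0.076923² + 0.076923² + 0.153846² + 0.153846² + 0.076923² + 0.153846² = 0.053254 + 0.005917 + 0.005917 + 0.005917 + 0.023669 + 0.023669 + 0.005917 + 0.023669 = 0.147929.
To 4 decimal places, D = 0.1479.

0.1479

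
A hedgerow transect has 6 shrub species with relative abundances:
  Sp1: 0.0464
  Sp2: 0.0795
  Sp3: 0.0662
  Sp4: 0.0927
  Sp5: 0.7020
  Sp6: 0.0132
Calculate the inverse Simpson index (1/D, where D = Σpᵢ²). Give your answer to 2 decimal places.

1.94

D = 0.0464² + 0.0795² + 0.0662² + 0.0927² + 0.702² + 0.0132² = 0.00215 + 0.00632 + 0.00438 + 0.00859 + 0.49280 + 0.00017 = 0.51443 (working shown to 5 dp, full precision carried).
So 1/D = 1.9439, i.e. 1.94 to 2 decimal places.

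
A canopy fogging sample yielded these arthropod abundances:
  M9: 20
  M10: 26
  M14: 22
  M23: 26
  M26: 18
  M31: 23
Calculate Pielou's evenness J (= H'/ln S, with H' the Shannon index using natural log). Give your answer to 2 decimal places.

Total N = 20+26+22+26+18+23 = 135, so the proportions are 0.1481, 0.1926, 0.163, 0.1926, 0.1333, 0.1704 (working shown to 4 dp, full precision carried).
H' = −Σ pᵢ ln pᵢ = −((-0.2829) + (-0.3172) + (-0.2957) + (-0.3172) + (-0.2687) + (-0.3015)) = 1.7832.
With S = 6 species, ln S = 1.7918, so J = 1.7832/1.7918 = 0.9952, i.e. 1.00 to 2 decimal places.

1.00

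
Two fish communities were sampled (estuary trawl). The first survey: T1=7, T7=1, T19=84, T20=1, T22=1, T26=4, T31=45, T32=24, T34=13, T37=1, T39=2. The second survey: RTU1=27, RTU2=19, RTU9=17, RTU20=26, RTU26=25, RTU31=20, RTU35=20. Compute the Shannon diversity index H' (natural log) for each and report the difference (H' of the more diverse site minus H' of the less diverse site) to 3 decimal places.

The first survey: N=183, proportions 0.03825, 0.00546, 0.45902, 0.00546, 0.00546, 0.02186, 0.2459, 0.13115, 0.07104, 0.00546, 0.01093, giving H' = 1.52829 (working shown to 5 dp, full precision carried).
The second survey: N=154, proportions 0.17532, 0.12338, 0.11039, 0.16883, 0.16234, 0.12987, 0.12987, giving H' = 1.93235.
Difference = |1.52829 − 1.93235| = 0.40406, i.e. 0.404 to 3 decimal places.

0.404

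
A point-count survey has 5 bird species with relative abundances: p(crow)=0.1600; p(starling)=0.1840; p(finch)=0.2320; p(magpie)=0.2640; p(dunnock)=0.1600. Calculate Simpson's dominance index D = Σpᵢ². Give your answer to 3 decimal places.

D = 0.16² + 0.184² + 0.232² + 0.264² + 0.16² = 0.02560 + 0.03386 + 0.05382 + 0.06970 + 0.02560 = 0.20858 (working shown to 5 dp, full precision carried).
To 3 decimal places, D = 0.209.

0.209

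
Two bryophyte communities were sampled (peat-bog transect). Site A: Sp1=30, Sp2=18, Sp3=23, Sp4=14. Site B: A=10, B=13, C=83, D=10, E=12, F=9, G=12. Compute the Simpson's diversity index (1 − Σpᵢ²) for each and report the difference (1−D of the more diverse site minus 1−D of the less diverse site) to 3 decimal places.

Site A: N=85, proportions 0.352941, 0.211765, 0.270588, 0.164706, giving 1−D = 0.730242 (working shown to 6 dp, full precision carried).
Site B: N=149, proportions 0.067114, 0.087248, 0.557047, 0.067114, 0.080537, 0.060403, 0.080537, giving 1−D = 0.656457.
Difference = |0.730242 − 0.656457| = 0.073785, i.e. 0.074 to 3 decimal places.

0.074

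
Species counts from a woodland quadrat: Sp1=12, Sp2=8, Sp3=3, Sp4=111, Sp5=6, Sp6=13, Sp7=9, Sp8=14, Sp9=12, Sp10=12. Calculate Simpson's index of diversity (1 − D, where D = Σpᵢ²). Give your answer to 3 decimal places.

Total N = 12+8+3+111+6+13+9+14+12+12 = 200, so the proportions are 0.06, 0.04, 0.015, 0.555, 0.03, 0.065, 0.045, 0.07, 0.06, 0.06 (working shown to 5 dp, full precision carried).
D = 0.06² + 0.04² + 0.015² + 0.555² + 0.03² + 0.065² + 0.045² + 0.07² + 0.06² + 0.06² = 0.00360 + 0.00160 + 0.00022 + 0.30803 + 0.00090 + 0.00423 + 0.00202 + 0.00490 + 0.00360 + 0.00360 = 0.33270.
So 1 − D = 0.66730, i.e. 0.667 to 3 decimal places.

0.667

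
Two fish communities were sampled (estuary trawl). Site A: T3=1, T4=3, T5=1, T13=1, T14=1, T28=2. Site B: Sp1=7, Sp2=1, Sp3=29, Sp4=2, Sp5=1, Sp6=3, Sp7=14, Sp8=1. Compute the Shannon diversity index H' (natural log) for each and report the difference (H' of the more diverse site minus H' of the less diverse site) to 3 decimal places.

Site A: N=9, proportions 0.111111, 0.333333, 0.111111, 0.111111, 0.111111, 0.222222, giving H' = 1.676988 (working shown to 6 dp, full precision carried).
Site B: N=58, proportions 0.12069, 0.017241, 0.5, 0.034483, 0.017241, 0.051724, 0.241379, 0.017241, giving H' = 1.424204.
Difference = |1.676988 − 1.424204| = 0.252784, i.e. 0.253 to 3 decimal places.

0.253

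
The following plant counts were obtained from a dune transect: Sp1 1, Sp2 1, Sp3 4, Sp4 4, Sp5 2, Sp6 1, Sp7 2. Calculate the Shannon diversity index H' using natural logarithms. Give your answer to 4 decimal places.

1.7839

Total N = 1+1+4+4+2+1+2 = 15, so the proportions are 0.066667, 0.066667, 0.266667, 0.266667, 0.133333, 0.066667, 0.133333 (working shown to 6 dp, full precision carried).
Each pᵢ ln pᵢ term: 0.066667×(-2.708050)=-0.180537, 0.066667×(-2.708050)=-0.180537, 0.266667×(-1.321756)=-0.352468, 0.266667×(-1.321756)=-0.352468, 0.133333×(-2.014903)=-0.268654, 0.066667×(-2.708050)=-0.180537, 0.133333×(-2.014903)=-0.268654.
Sum = -1.783854, so H' = 1.7839.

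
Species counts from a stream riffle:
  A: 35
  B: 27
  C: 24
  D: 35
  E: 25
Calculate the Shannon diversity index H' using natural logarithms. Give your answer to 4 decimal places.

1.5959

Total N = 35+27+24+35+25 = 146, so the proportions are 0.239726, 0.184932, 0.164384, 0.239726, 0.171233 (working shown to 6 dp, full precision carried).
Each pᵢ ln pᵢ term: 0.239726×(-1.428259)=-0.342391, 0.184932×(-1.687770)=-0.312122, 0.164384×(-1.805553)=-0.296803, 0.239726×(-1.428259)=-0.342391, 0.171233×(-1.764731)=-0.302180.
Sum = -1.595886, so H' = 1.5959.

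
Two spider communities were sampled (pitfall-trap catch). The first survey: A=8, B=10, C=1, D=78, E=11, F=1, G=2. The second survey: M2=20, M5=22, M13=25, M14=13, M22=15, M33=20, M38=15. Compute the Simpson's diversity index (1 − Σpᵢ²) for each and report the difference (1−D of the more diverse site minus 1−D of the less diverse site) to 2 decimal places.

The first survey: N=111, proportions 0.0721, 0.0901, 0.009, 0.7027, 0.0991, 0.009, 0.018, giving 1−D = 0.4826 (working shown to 4 dp, full precision carried).
The second survey: N=130, proportions 0.1538, 0.1692, 0.1923, 0.1, 0.1154, 0.1538, 0.1154, giving 1−D = 0.8504.
Difference = |0.4826 − 0.8504| = 0.3678, i.e. 0.37 to 2 decimal places.

0.37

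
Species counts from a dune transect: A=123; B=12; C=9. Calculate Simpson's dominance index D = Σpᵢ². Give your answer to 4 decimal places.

Total N = 123+12+9 = 144, so the proportions are 0.854167, 0.083333, 0.0625 (working shown to 6 dp, full precision carried).
D = 0.854167² + 0.083333² + 0.0625² = 0.729601 + 0.006944 + 0.003906 = 0.740451.
To 4 decimal places, D = 0.7405.

0.7405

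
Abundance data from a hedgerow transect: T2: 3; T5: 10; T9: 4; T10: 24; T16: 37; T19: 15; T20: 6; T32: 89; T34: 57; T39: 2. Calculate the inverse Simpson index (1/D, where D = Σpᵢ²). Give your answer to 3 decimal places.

4.518

Total N = 3+10+4+24+37+15+6+89+57+2 = 247, so the proportions are 0.0121457, 0.0404858, 0.0161943, 0.097166, 0.1497976, 0.0607287, 0.0242915, 0.3603239, 0.2307692, 0.0080972 (working shown to 7 dp, full precision carried).
D = 0.0121457² + 0.0404858² + 0.0161943² + 0.097166² + 0.1497976² + 0.0607287² + 0.0242915² + 0.3603239² + 0.2307692² + 0.0080972² = 0.0001475 + 0.0016391 + 0.0002623 + 0.0094412 + 0.0224393 + 0.0036880 + 0.0005901 + 0.1298333 + 0.0532544 + 0.0000656 = 0.2213608.
So 1/D = 4.51751, i.e. 4.518 to 3 decimal places.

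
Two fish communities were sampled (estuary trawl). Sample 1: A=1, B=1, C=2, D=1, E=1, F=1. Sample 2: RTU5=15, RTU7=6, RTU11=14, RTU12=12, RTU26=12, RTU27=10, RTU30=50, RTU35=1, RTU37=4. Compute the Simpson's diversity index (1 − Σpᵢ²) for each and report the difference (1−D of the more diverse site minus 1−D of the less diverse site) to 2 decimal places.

0.03

Sample 1: N=7, proportions 0.14286, 0.14286, 0.28571, 0.14286, 0.14286, 0.14286, giving 1−D = 0.81633 (working shown to 5 dp, full precision carried).
Sample 2: N=124, proportions 0.12097, 0.04839, 0.1129, 0.09677, 0.09677, 0.08065, 0.40323, 0.00806, 0.03226, giving 1−D = 0.78135.
Difference = |0.81633 − 0.78135| = 0.03498, i.e. 0.03 to 2 decimal places.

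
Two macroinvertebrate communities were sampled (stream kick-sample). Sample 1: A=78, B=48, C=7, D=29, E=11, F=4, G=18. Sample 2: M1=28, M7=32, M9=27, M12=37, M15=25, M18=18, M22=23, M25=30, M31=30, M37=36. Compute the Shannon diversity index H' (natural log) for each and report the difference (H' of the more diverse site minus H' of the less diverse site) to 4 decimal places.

Sample 1: N=195, proportions 0.4, 0.246154, 0.035897, 0.148718, 0.05641, 0.020513, 0.092308, giving H' = 1.576268 (working shown to 6 dp, full precision carried).
Sample 2: N=286, proportions 0.097902, 0.111888, 0.094406, 0.129371, 0.087413, 0.062937, 0.08042, 0.104895, 0.104895, 0.125874, giving H' = 2.283648.
Difference = |1.576268 − 2.283648| = 0.707380, i.e. 0.7074 to 4 decimal places.

0.7074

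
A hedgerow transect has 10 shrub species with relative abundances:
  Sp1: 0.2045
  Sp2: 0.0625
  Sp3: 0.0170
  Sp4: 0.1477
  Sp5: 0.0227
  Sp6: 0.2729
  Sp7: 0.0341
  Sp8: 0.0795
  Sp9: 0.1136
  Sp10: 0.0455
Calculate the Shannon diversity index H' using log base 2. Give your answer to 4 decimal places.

2.8769

Each pᵢ log₂ pᵢ term (working shown to 6 dp, full precision carried): 0.2045×(-2.289827)=-0.468270, 0.0625×(-4.000000)=-0.250000, 0.017×(-5.878321)=-0.099931, 0.1477×(-2.759258)=-0.407542, 0.0227×(-5.461164)=-0.123968, 0.2729×(-1.873556)=-0.511293, 0.0341×(-4.874084)=-0.166206, 0.0795×(-3.652901)=-0.290406, 0.1136×(-3.137965)=-0.356473, 0.0455×(-4.457990)=-0.202839.
Sum = -2.876929, so H' = 2.8769.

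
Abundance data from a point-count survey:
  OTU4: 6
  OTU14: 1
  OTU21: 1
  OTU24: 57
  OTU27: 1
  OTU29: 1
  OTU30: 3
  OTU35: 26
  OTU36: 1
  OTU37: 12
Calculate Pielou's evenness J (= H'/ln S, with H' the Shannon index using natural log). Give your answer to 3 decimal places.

0.607

Total N = 6+1+1+57+1+1+3+26+1+12 = 109, so the proportions are 0.05505, 0.00917, 0.00917, 0.52294, 0.00917, 0.00917, 0.02752, 0.23853, 0.00917, 0.11009 (working shown to 5 dp, full precision carried).
H' = −Σ pᵢ ln pᵢ = −((-0.15961) + (-0.04304) + (-0.04304) + (-0.33902) + (-0.04304) + (-0.04304) + (-0.09888) + (-0.34188) + (-0.04304) + (-0.24291)) = 1.39750.
With S = 10 species, ln S = 2.30259, so J = 1.39750/2.30259 = 0.60693, i.e. 0.607 to 3 decimal places.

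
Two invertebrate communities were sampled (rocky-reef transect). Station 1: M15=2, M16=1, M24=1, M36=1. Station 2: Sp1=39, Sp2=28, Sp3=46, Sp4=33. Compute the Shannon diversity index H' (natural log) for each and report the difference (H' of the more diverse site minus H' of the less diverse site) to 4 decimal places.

Station 1: N=5, proportions 0.4, 0.2, 0.2, 0.2, giving H' = 1.332179 (working shown to 6 dp, full precision carried).
Station 2: N=146, proportions 0.267123, 0.191781, 0.315068, 0.226027, giving H' = 1.369340.
Difference = |1.332179 − 1.369340| = 0.037161, i.e. 0.0372 to 4 decimal places.

0.0372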